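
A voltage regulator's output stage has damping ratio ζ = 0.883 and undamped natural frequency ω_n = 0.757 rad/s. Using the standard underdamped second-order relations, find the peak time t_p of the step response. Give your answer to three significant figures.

The damped frequency is ω_d = ω_n√(1−ζ²) = 0.757·√(1−0.780) = 0.355 rad/s.
Peak time t_p = π/ω_d = π/0.355 = 8.84 s.

t_p ≈ 8.84 s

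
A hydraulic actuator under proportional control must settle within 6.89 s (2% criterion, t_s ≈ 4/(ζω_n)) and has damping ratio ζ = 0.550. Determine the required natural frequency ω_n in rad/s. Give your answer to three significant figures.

Rearranging t_s ≈ 4/(ζω_n) gives ω_n = 4/(ζ·t_s) = 4/(0.550 × 6.89) = 1.06 rad/s.

ω_n ≈ 1.06 rad/s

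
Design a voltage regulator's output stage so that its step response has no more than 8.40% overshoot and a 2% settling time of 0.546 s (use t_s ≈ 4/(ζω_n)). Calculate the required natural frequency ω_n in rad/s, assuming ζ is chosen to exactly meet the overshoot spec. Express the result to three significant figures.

From %OS = 100·exp(−πζ/√(1−ζ²)), invert to get ζ = −ln(OS)/√(π² + ln²(OS)) with OS = 0.0840.
−ln 0.0840 = 2.477, so ζ = 2.477/√(π² + 6.135) = 0.619.
From t_s ≈ 4/(ζω_n): ω_n = 4/(ζ·t_s) = 4/(0.619·0.546) = 11.8 rad/s.

ω_n ≈ 11.8 rad/s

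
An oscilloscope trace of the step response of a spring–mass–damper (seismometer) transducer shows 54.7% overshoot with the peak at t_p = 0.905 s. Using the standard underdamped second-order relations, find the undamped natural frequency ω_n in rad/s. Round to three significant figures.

ω_n ≈ 3.53 rad/s

From the overshoot, ζ = −ln(OS)/√(π²+ln²(OS)) = 0.189.
t_p = π/ω_d ⇒ ω_d = 3.47 rad/s; then ω_n = ω_d/√(1−ζ²) = 3.53 rad/s.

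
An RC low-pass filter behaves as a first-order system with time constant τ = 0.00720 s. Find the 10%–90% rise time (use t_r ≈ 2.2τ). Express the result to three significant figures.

t_r ≈ 0.0158 s

t_r ≈ 2.2τ = 0.0158 s.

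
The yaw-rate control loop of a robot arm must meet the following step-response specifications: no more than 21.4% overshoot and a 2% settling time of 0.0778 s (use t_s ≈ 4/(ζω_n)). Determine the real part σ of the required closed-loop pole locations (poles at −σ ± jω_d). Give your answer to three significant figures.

The settling-time spec alone fixes σ = ζω_n = 4/t_s = 4/0.0778 = 51.4.
(Overshoot then fixes ζ = 0.441 and hence ω_d = σ·√(1−ζ²)/ζ = 105 rad/s.)

σ ≈ 51.4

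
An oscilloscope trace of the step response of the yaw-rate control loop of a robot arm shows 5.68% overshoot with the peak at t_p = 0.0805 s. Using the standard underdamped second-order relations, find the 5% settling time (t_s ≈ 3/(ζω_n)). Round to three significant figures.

The overshoot fixes ζ = −ln(OS)/√(π²+ln²(OS)) = 0.674.
From t_p = π/ω_d, ω_d = π/0.0805 = 39.0 rad/s, so ω_n = ω_d/√(1−ζ²) = 52.8 rad/s.
t_s ≈ 3/(ζω_n) = 3/(0.674·52.8) = 0.0842 s.

t_s ≈ 0.0842 s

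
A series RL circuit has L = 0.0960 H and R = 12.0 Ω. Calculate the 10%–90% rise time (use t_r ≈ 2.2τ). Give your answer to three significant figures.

τ = L/R = 0.0960/12.0 = 0.00800 s.
t_r ≈ 2.2τ = 0.0176 s.

t_r ≈ 0.0176 s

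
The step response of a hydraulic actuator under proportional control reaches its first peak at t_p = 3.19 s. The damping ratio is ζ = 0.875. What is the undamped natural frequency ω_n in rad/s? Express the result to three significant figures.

Peak time t_p = π/ω_d, so ω_d = π/t_p = π/3.19 = 0.985 rad/s.
ω_n = ω_d/√(1−ζ²) = 0.985/√0.234 = 2.03 rad/s.

ω_n ≈ 2.03 rad/s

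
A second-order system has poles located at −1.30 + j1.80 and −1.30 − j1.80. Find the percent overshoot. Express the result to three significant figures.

|pole| = ω_n = √(1.30² + 1.80²) = 2.22 rad/s; ζ = cos θ = σ/ω_n = 0.585.
%OS = 100·exp(−πζ/√(1−ζ²)) = 10.3%.

%OS ≈ 10.3%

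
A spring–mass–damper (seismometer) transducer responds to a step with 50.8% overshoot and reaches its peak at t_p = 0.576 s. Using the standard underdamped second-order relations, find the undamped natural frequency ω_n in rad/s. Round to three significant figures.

ω_n ≈ 5.58 rad/s

The overshoot fixes ζ = −ln(OS)/√(π²+ln²(OS)) = 0.211.
t_p = π/ω_d ⇒ ω_d = 5.45 rad/s; then ω_n = ω_d/√(1−ζ²) = 5.58 rad/s.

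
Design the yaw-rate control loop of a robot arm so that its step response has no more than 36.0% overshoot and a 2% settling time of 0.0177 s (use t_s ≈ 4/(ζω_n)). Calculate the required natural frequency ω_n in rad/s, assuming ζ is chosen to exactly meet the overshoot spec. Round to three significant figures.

From %OS = 100·exp(−πζ/√(1−ζ²)), invert to get ζ = −ln(OS)/√(π² + ln²(OS)) with OS = 0.360.
−ln 0.360 = 1.022, so ζ = 1.022/√(π² + 1.044) = 0.309.
From t_s ≈ 4/(ζω_n): ω_n = 4/(ζ·t_s) = 4/(0.309·0.0177) = 731 rad/s.

ω_n ≈ 731 rad/s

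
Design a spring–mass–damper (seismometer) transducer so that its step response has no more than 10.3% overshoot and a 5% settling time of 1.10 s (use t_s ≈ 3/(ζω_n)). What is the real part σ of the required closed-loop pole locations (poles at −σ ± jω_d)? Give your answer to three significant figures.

σ ≈ 2.73

The settling-time spec alone fixes σ = ζω_n = 3/t_s = 3/1.10 = 2.73.
(Overshoot then fixes ζ = 0.586 and hence ω_d = σ·√(1−ζ²)/ζ = 3.77 rad/s.)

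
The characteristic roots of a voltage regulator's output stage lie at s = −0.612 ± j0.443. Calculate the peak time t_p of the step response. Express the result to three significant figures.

t_p ≈ 7.09 s

t_p = π/ω_d with ω_d = 0.443 (the imaginary part), so t_p = 7.09 s.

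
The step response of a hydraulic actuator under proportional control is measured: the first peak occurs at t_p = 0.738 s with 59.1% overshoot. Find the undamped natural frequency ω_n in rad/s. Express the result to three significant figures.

ζ from %OS: ζ = |ln 0.591|/√(π²+ln²0.591) = 0.165.
t_p = π/ω_d ⇒ ω_d = 4.26 rad/s; then ω_n = ω_d/√(1−ζ²) = 4.32 rad/s.

ω_n ≈ 4.32 rad/s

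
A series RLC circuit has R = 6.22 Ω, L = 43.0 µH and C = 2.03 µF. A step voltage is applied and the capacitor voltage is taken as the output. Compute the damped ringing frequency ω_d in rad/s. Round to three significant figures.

For a series RLC circuit (capacitor voltage as output), ω_n = 1/√(LC) = 1/√(43.0 µH · 2.03 µF) = 107000 rad/s.
ζ = (R/2)·√(C/L) = (6.22/2)·√(2.03 µF/43.0 µH) = 0.676.
ω_d = 107000·√(1 − 0.676²) = 78900 rad/s.

ω_d ≈ 78900 rad/s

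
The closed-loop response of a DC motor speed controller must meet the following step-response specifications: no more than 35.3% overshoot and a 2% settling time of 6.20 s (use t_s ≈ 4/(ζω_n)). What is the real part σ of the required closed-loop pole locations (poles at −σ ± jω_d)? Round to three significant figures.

The settling-time spec alone fixes σ = ζω_n = 4/t_s = 4/6.20 = 0.645.
(Overshoot then fixes ζ = 0.315 and hence ω_d = σ·√(1−ζ²)/ζ = 1.95 rad/s.)

σ ≈ 0.645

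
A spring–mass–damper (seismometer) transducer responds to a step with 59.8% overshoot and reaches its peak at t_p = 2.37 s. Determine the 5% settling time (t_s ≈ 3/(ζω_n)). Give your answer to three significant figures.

The overshoot fixes ζ = −ln(OS)/√(π²+ln²(OS)) = 0.162.
From t_p = π/ω_d, ω_d = π/2.37 = 1.33 rad/s, so ω_n = ω_d/√(1−ζ²) = 1.34 rad/s.
t_s ≈ 3/(ζω_n) = 3/(0.162·1.34) = 13.8 s.

t_s ≈ 13.8 s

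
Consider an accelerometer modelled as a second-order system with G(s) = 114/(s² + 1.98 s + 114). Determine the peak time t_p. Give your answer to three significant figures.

ω_n = √114 = 10.7 rad/s; ζ = 1.98/(2·10.7) = 0.0927.
ω_d = 10.7·√(1 − 0.0927²) = 10.6 rad/s. Then t_p = π/ω_d = 0.296 s.

t_p ≈ 0.296 s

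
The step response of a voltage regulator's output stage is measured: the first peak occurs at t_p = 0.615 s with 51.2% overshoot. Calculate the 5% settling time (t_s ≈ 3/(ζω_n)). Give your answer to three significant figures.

t_s ≈ 2.76 s

ζ from %OS: ζ = |ln 0.512|/√(π²+ln²0.512) = 0.208.
t_p = π/ω_d ⇒ ω_d = 5.11 rad/s; then ω_n = ω_d/√(1−ζ²) = 5.22 rad/s.
t_s ≈ 3/(ζω_n) = 3/(0.208·5.22) = 2.76 s.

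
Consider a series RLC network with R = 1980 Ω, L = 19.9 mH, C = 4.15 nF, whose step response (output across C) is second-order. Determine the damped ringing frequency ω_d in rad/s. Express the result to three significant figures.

ω_d ≈ 98200 rad/s

For a series RLC circuit (capacitor voltage as output), ω_n = 1/√(LC) = 1/√(19.9 mH · 4.15 nF) = 110000 rad/s.
ζ = (R/2)·√(C/L) = (1980/2)·√(4.15 nF/19.9 mH) = 0.452.
ω_d = ω_n√(1−ζ²) = 98200 rad/s.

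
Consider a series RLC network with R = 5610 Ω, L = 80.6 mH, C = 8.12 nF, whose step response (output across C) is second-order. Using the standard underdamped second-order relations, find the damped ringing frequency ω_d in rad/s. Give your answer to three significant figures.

ω_d ≈ 17800 rad/s

For a series RLC circuit (capacitor voltage as output), ω_n = 1/√(LC) = 1/√(80.6 mH · 8.12 nF) = 39100 rad/s.
ζ = (R/2)·√(C/L) = (5610/2)·√(8.12 nF/80.6 mH) = 0.890.
The damped frequency ω_d = ω_n√(1−ζ²) = 17800 rad/s.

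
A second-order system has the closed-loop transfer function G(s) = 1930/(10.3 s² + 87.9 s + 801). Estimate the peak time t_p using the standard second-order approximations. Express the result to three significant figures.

Dividing through by 10.3: denominator becomes s² + 8.534 s + 77.77.
So ω_n = √77.77 = 8.82 rad/s and ζ = 8.534/(2·8.82) = 0.484.
The damped frequency ω_d = ω_n√(1−ζ²) = 7.72 rad/s. t_p = π/ω_d = 0.407 s.

t_p ≈ 0.407 s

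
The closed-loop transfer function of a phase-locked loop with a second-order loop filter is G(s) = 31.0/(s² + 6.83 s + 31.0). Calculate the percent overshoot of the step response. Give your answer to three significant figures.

ω_n = √31.0 = 5.57 rad/s; ζ = 6.83/(2·5.57) = 0.613.
%OS = 100·exp(−πζ/√(1−ζ²)) = 8.72%.

%OS ≈ 8.72%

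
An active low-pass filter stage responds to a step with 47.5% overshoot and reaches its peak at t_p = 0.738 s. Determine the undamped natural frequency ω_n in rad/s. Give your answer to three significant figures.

ζ from %OS: ζ = |ln 0.475|/√(π²+ln²0.475) = 0.231.
t_p = π/ω_d ⇒ ω_d = 4.26 rad/s; then ω_n = ω_d/√(1−ζ²) = 4.37 rad/s.

ω_n ≈ 4.37 rad/s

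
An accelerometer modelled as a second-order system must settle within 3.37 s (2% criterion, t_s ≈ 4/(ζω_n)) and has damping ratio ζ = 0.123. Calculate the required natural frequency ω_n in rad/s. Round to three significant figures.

Rearranging t_s ≈ 4/(ζω_n) gives ω_n = 4/(ζ·t_s) = 4/(0.123 × 3.37) = 9.65 rad/s.

ω_n ≈ 9.65 rad/s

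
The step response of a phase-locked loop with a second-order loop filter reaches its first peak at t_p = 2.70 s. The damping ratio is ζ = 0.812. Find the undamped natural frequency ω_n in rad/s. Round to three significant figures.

Peak time t_p = π/ω_d, so ω_d = π/t_p = π/2.70 = 1.16 rad/s.
ω_n = ω_d/√(1−ζ²) = 1.16/√0.341 = 1.99 rad/s.

ω_n ≈ 1.99 rad/s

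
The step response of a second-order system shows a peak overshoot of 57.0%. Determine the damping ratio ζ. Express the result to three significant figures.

ζ ≈ 0.176

Inverting the overshoot relation: ζ = |ln 0.570|/√(π² + ln²0.570) = 0.176.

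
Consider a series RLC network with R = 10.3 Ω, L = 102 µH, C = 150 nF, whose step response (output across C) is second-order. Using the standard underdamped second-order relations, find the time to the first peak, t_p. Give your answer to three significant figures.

For a series RLC circuit (capacitor voltage as output), ω_n = 1/√(LC) = 1/√(102 µH · 150 nF) = 256000 rad/s.
ζ = (R/2)·√(C/L) = (10.3/2)·√(150 nF/102 µH) = 0.197.
ω_d = 256000·√(1 − 0.197²) = 251000 rad/s. t_p = π/ω_d = 0.0000125 s.

t_p ≈ 0.0000125 s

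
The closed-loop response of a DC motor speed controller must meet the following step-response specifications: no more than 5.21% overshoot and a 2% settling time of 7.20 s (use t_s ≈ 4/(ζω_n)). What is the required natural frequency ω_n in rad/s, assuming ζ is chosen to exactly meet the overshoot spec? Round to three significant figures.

Inverting the overshoot relation: ζ = |ln 0.0521|/√(π² + ln²0.0521) = 0.685.
From t_s ≈ 4/(ζω_n): ω_n = 4/(ζ·t_s) = 4/(0.685·7.20) = 0.811 rad/s.

ω_n ≈ 0.811 rad/s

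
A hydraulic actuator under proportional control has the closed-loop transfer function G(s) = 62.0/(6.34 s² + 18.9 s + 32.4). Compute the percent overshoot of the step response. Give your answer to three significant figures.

Dividing through by 6.34: denominator becomes s² + 2.981 s + 5.110.
So ω_n = √5.110 = 2.26 rad/s and ζ = 2.981/(2·2.26) = 0.659.
Overshoot: exp(−π·0.659/√(1−0.659²)) = 0.0636, i.e. 6.36%.

%OS ≈ 6.36%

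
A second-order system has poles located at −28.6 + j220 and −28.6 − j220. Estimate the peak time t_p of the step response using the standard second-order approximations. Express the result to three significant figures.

t_p = π/ω_d with ω_d = 220 (the imaginary part), so t_p = 0.0143 s.

t_p ≈ 0.0143 s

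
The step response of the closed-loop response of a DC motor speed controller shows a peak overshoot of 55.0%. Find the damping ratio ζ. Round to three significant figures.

ζ ≈ 0.187

ζ = −ln(OS)/√(π² + (ln OS)²). With OS = 0.550, ln OS = −0.5978 and ζ = 0.5978/3.198 = 0.187.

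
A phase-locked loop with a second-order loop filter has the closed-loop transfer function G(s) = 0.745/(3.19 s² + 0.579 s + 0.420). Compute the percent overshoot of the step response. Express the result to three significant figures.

%OS ≈ 44.4%

Dividing through by 3.19: denominator becomes s² + 0.1815 s + 0.1317.
So ω_n = √0.1317 = 0.363 rad/s and ζ = 0.1815/(2·0.363) = 0.250.
Overshoot: exp(−π·0.250/√(1−0.250²)) = 0.444, i.e. 44.4%.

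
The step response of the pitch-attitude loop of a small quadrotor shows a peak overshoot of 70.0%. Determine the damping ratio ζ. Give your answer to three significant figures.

ζ ≈ 0.113

From %OS = 100·exp(−πζ/√(1−ζ²)), invert to get ζ = −ln(OS)/√(π² + ln²(OS)) with OS = 0.700.
−ln 0.700 = 0.3567, so ζ = 0.3567/√(π² + 0.1272) = 0.113.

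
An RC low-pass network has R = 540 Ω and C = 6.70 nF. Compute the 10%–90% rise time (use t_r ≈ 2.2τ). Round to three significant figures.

t_r ≈ 0.00000796 s

τ = RC = 540 × 6.70 nF = 0.00000362 s.
t_r ≈ 2.2τ = 0.00000796 s.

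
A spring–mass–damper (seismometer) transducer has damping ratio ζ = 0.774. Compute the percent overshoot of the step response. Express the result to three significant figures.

For an underdamped second-order system, %OS = 100·exp(−πζ/√(1−ζ²)).
πζ/√(1−ζ²) = π·0.774/√(1−0.599) = 3.840, so %OS = 100·e^(−3.840) = 2.15%.

%OS ≈ 2.15%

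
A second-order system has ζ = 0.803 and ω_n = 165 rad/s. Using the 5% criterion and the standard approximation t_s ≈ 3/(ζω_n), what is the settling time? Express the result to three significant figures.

t_s ≈ 0.0226 s

t_s ≈ 3/(ζω_n) = 3/(0.803 × 165) = 0.0226 s.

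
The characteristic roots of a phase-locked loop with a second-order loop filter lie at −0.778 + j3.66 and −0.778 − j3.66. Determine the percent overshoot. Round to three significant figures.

%OS ≈ 51.3%

With σ = 0.778, ω_d = 3.66: ω_n = √(σ²+ω_d²) = 3.74 rad/s, ζ = σ/ω_n = 0.208.
%OS = 100 e^{−πζ/√(1−ζ²)} with ζ = 0.208 gives 51.3%.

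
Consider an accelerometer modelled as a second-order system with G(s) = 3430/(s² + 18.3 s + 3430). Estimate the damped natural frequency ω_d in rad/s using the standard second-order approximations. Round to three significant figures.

ω_d ≈ 57.8 rad/s

Matching coefficients with s² + 2ζω_n s + ω_n² gives ω_n² = 3430 ⇒ ω_n = 58.6 rad/s, and ζ = 18.3/(2ω_n) = 0.156.
ω_d = 58.6·√(1 − 0.156²) = 57.8 rad/s.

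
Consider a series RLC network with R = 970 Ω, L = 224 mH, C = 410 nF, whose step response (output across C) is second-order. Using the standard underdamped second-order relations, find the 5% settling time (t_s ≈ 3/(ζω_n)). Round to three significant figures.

t_s ≈ 0.00139 s

For a series RLC circuit (capacitor voltage as output), ω_n = 1/√(LC) = 1/√(224 mH · 410 nF) = 3300 rad/s.
ζ = (R/2)·√(C/L) = (970/2)·√(410 nF/224 mH) = 0.656.
t_s ≈ 3/(ζω_n) = 0.00139 s.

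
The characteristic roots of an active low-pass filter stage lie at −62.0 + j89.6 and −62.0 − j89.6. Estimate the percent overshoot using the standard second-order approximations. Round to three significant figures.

With σ = 62.0, ω_d = 89.6: ω_n = √(σ²+ω_d²) = 109 rad/s, ζ = σ/ω_n = 0.569.
%OS = 100 e^{−πζ/√(1−ζ²)} with ζ = 0.569 gives 11.4%.

%OS ≈ 11.4%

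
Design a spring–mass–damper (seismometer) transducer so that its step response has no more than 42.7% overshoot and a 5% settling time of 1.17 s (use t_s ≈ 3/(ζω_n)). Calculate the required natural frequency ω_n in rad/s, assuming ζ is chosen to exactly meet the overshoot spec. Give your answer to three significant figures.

Inverting the overshoot relation: ζ = |ln 0.427|/√(π² + ln²0.427) = 0.261.
Then ω_n = 3/(ζ t_s) = 3/(0.261 × 1.17) = 9.81 rad/s.

ω_n ≈ 9.81 rad/s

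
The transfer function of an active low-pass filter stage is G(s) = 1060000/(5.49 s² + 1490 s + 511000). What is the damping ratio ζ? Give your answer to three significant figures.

ζ ≈ 0.445

Dividing through by 5.49: denominator becomes s² + 271.4 s + 93080.
So ω_n = √93080 = 305 rad/s and ζ = 271.4/(2·305) = 0.445.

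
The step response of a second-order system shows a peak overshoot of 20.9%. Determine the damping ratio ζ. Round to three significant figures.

ζ ≈ 0.446

ζ = −ln(OS)/√(π² + (ln OS)²). With OS = 0.209, ln OS = −1.565 and ζ = 1.565/3.510 = 0.446.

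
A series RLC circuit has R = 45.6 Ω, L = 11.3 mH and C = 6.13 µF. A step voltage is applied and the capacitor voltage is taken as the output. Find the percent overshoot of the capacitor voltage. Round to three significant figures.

%OS ≈ 14.0%

For a series RLC circuit (capacitor voltage as output), ω_n = 1/√(LC) = 1/√(11.3 mH · 6.13 µF) = 3800 rad/s.
ζ = (R/2)·√(C/L) = (45.6/2)·√(6.13 µF/11.3 mH) = 0.531.
%OS = 100 e^{−πζ/√(1−ζ²)} with ζ = 0.531 gives 14.0%.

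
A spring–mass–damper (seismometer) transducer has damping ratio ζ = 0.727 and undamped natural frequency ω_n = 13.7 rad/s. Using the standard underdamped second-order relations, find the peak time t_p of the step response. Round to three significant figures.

The damped frequency is ω_d = ω_n√(1−ζ²) = 13.7·√(1−0.529) = 9.41 rad/s.
Peak time t_p = π/ω_d = π/9.41 = 0.334 s.

t_p ≈ 0.334 s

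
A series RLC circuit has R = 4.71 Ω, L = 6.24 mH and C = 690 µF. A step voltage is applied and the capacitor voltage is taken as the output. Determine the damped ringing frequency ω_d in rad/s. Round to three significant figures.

ω_d ≈ 300 rad/s

For a series RLC circuit (capacitor voltage as output), ω_n = 1/√(LC) = 1/√(6.24 mH · 690 µF) = 482 rad/s.
ζ = (R/2)·√(C/L) = (4.71/2)·√(690 µF/6.24 mH) = 0.783.
The damped frequency ω_d = ω_n√(1−ζ²) = 300 rad/s.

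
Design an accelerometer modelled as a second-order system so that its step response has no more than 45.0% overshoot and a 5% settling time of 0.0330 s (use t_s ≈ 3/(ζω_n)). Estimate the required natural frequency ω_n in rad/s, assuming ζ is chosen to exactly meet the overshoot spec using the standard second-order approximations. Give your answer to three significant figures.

From %OS = 100·exp(−πζ/√(1−ζ²)), invert to get ζ = −ln(OS)/√(π² + ln²(OS)) with OS = 0.450.
−ln 0.450 = 0.7985, so ζ = 0.7985/√(π² + 0.6376) = 0.246.
From t_s ≈ 3/(ζω_n): ω_n = 3/(ζ·t_s) = 3/(0.246·0.0330) = 369 rad/s.

ω_n ≈ 369 rad/s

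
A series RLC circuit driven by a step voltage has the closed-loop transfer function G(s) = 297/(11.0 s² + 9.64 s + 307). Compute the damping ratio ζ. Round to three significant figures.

ζ ≈ 0.0829

Dividing through by 11.0: denominator becomes s² + 0.8764 s + 27.91.
So ω_n = √27.91 = 5.28 rad/s and ζ = 0.8764/(2·5.28) = 0.0829.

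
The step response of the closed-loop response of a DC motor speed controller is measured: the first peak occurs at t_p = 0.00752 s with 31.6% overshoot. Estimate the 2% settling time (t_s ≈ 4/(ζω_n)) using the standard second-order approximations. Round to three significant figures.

t_s ≈ 0.0261 s

From the overshoot, ζ = −ln(OS)/√(π²+ln²(OS)) = 0.344.
t_p = π/ω_d ⇒ ω_d = 418 rad/s; then ω_n = ω_d/√(1−ζ²) = 445 rad/s.
t_s ≈ 4/(ζω_n) = 4/(0.344·445) = 0.0261 s.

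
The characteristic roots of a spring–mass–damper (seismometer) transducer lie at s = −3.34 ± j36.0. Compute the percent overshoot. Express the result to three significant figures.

%OS ≈ 74.7%

The poles are at −σ ± jω_d with σ = 3.34 and ω_d = 36.0, so ω_n = √(σ²+ω_d²) = 36.2 rad/s and ζ = σ/ω_n = 0.0924.
%OS = 100 e^{−πζ/√(1−ζ²)} with ζ = 0.0924 gives 74.7%.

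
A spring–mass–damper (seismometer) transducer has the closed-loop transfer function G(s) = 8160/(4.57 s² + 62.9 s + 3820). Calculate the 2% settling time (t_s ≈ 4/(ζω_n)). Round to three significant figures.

Dividing through by 4.57: denominator becomes s² + 13.76 s + 835.9.
So ω_n = √835.9 = 28.9 rad/s and ζ = 13.76/(2·28.9) = 0.238.
t_s ≈ 4/(ζω_n) = 0.581 s.

t_s ≈ 0.581 s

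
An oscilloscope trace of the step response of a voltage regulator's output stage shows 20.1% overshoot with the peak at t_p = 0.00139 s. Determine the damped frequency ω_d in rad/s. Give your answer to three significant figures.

ω_d ≈ 2260 rad/s

t_p = π/ω_d, so ω_d = π/0.00139 = 2260 rad/s.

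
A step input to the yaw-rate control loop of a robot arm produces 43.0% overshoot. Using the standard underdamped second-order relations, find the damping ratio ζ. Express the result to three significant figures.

ζ = −ln(OS)/√(π² + (ln OS)²). With OS = 0.430, ln OS = −0.8440 and ζ = 0.8440/3.253 = 0.259.

ζ ≈ 0.259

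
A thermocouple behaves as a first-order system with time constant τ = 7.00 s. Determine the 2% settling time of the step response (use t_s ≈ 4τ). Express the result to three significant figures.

t_s ≈ 28.0 s

t_s ≈ 4τ = 28.0 s.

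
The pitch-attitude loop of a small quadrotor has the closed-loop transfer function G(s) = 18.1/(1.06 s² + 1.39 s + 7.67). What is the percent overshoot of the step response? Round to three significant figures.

%OS ≈ 45.4%

Dividing through by 1.06: denominator becomes s² + 1.311 s + 7.236.
So ω_n = √7.236 = 2.69 rad/s and ζ = 1.311/(2·2.69) = 0.244.
%OS = 100 e^{−πζ/√(1−ζ²)} with ζ = 0.244 gives 45.4%.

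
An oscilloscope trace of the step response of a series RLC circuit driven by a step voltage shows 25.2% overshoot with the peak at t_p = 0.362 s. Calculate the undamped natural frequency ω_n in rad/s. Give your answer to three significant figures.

ω_n ≈ 9.48 rad/s

ζ from %OS: ζ = |ln 0.252|/√(π²+ln²0.252) = 0.402.
t_p = π/ω_d ⇒ ω_d = 8.68 rad/s; then ω_n = ω_d/√(1−ζ²) = 9.48 rad/s.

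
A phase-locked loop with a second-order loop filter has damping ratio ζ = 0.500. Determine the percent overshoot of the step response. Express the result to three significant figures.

%OS ≈ 16.3%

For an underdamped second-order system, %OS = 100·exp(−πζ/√(1−ζ²)).
πζ/√(1−ζ²) = π·0.500/√(1−0.250) = 1.814, so %OS = 100·e^(−1.814) = 16.3%.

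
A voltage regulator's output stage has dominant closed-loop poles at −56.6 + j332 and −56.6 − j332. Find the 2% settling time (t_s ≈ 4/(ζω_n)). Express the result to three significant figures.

t_s ≈ 0.0707 s

For poles at −σ ± jω_d, ζω_n = σ = 56.6, so t_s ≈ 4/σ = 0.0707 s.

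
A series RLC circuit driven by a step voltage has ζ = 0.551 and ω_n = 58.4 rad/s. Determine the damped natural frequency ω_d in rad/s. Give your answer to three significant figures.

ω_d = ω_n√(1−ζ²) = 58.4·√0.696 = 48.7 rad/s.

ω_d ≈ 48.7 rad/s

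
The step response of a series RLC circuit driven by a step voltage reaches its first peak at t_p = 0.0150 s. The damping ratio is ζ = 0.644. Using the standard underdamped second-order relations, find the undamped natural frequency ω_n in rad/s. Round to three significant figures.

ω_n ≈ 274 rad/s

Peak time t_p = π/ω_d, so ω_d = π/t_p = π/0.0150 = 209 rad/s.
ω_n = ω_d/√(1−ζ²) = 209/√0.585 = 274 rad/s.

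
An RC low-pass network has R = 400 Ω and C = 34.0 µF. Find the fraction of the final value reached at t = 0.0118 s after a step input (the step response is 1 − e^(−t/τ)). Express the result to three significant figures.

y/y_∞ ≈ 0.580

τ = RC = 400 × 34.0 µF = 0.0136 s.
y(t)/y_∞ = 1 − e^(−t/τ) = 1 − e^(−0.0118/0.0136) = 1 − e^(−0.868) = 0.580.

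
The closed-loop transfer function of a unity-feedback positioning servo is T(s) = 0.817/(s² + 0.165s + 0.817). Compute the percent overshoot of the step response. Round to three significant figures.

Comparing the denominator to s² + 2ζω_n s + ω_n²: ω_n = √0.817 = 0.904 rad/s, and 2ζω_n = 0.165 so ζ = 0.165/(2·0.904) = 0.0913.
Overshoot: exp(−π·0.0913/√(1−0.0913²)) = 0.750, i.e. 75.0%.

%OS ≈ 75.0%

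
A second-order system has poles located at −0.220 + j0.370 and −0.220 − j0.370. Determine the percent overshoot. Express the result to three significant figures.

The poles are at −σ ± jω_d with σ = 0.220 and ω_d = 0.370, so ω_n = √(σ²+ω_d²) = 0.430 rad/s and ζ = σ/ω_n = 0.511.
Overshoot: exp(−π·0.511/√(1−0.511²)) = 0.154, i.e. 15.4%.

%OS ≈ 15.4%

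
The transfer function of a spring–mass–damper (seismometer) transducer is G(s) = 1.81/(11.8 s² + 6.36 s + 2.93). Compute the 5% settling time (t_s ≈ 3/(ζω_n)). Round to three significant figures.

t_s ≈ 11.1 s

Dividing through by 11.8: denominator becomes s² + 0.5390 s + 0.2483.
So ω_n = √0.2483 = 0.498 rad/s and ζ = 0.5390/(2·0.498) = 0.541.
t_s ≈ 3/(ζω_n) = 11.1 s.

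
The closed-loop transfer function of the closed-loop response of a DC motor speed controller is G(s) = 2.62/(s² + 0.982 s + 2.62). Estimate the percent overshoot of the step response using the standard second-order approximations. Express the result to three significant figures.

ω_n = √2.62 = 1.62 rad/s; ζ = 0.982/(2·1.62) = 0.303.
Overshoot: exp(−π·0.303/√(1−0.303²)) = 0.368, i.e. 36.8%.

%OS ≈ 36.8%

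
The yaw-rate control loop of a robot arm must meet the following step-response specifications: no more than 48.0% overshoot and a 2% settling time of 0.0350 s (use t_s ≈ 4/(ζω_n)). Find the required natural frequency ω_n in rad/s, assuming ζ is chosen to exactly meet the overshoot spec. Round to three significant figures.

From %OS = 100·exp(−πζ/√(1−ζ²)), invert to get ζ = −ln(OS)/√(π² + ln²(OS)) with OS = 0.480.
−ln 0.480 = 0.7340, so ζ = 0.7340/√(π² + 0.5387) = 0.228.
From t_s ≈ 4/(ζω_n): ω_n = 4/(ζ·t_s) = 4/(0.228·0.0350) = 502 rad/s.

ω_n ≈ 502 rad/s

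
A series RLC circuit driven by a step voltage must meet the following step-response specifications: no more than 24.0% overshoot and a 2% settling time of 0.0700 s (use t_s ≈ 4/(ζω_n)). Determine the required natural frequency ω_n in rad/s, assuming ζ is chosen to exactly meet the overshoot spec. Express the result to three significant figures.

ζ = −ln(OS)/√(π² + (ln OS)²). With OS = 0.240, ln OS = −1.427 and ζ = 1.427/3.451 = 0.414.
From t_s ≈ 4/(ζω_n): ω_n = 4/(ζ·t_s) = 4/(0.414·0.0700) = 138 rad/s.

ω_n ≈ 138 rad/s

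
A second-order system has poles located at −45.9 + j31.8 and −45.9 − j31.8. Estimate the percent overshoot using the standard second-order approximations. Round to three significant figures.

%OS ≈ 1.07%

|pole| = ω_n = √(45.9² + 31.8²) = 55.8 rad/s; ζ = cos θ = σ/ω_n = 0.822.
%OS = 100 e^{−πζ/√(1−ζ²)} with ζ = 0.822 gives 1.07%.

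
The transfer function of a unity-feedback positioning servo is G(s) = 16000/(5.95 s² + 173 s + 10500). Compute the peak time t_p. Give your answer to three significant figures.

t_p ≈ 0.0797 s

Dividing through by 5.95: denominator becomes s² + 29.08 s + 1765.
So ω_n = √1765 = 42.0 rad/s and ζ = 29.08/(2·42.0) = 0.346.
ω_d = ω_n√(1−ζ²) = 39.4 rad/s. t_p = π/ω_d = 0.0797 s.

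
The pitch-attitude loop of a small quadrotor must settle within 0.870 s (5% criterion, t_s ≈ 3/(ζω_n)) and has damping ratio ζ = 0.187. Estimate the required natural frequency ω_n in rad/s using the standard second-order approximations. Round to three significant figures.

Rearranging t_s ≈ 3/(ζω_n) gives ω_n = 3/(ζ·t_s) = 3/(0.187 × 0.870) = 18.4 rad/s.

ω_n ≈ 18.4 rad/s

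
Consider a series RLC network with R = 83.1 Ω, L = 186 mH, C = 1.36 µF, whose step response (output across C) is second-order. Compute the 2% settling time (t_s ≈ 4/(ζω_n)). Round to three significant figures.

For a series RLC circuit (capacitor voltage as output), ω_n = 1/√(LC) = 1/√(186 mH · 1.36 µF) = 1990 rad/s.
ζ = (R/2)·√(C/L) = (83.1/2)·√(1.36 µF/186 mH) = 0.112.
t_s ≈ 4/(ζω_n) = 0.0179 s.

t_s ≈ 0.0179 s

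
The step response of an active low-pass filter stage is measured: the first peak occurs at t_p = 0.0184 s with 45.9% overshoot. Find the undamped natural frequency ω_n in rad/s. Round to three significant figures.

ω_n ≈ 176 rad/s

ζ from %OS: ζ = |ln 0.459|/√(π²+ln²0.459) = 0.241.
From t_p = π/ω_d, ω_d = π/0.0184 = 171 rad/s, so ω_n = ω_d/√(1−ζ²) = 176 rad/s.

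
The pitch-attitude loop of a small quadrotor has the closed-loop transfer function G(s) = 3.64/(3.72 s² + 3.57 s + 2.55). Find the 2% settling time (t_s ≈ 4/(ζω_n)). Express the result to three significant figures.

t_s ≈ 8.34 s

Dividing through by 3.72: denominator becomes s² + 0.9597 s + 0.6855.
So ω_n = √0.6855 = 0.828 rad/s and ζ = 0.9597/(2·0.828) = 0.580.
t_s ≈ 4/(ζω_n) = 8.34 s.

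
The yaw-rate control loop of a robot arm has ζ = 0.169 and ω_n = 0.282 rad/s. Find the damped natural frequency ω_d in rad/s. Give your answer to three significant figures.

ω_d = ω_n√(1−ζ²) = 0.282·√0.971 = 0.278 rad/s.

ω_d ≈ 0.278 rad/s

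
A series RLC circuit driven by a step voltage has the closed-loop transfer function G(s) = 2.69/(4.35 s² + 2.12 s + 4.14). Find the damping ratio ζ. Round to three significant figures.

Dividing through by 4.35: denominator becomes s² + 0.4874 s + 0.9517.
So ω_n = √0.9517 = 0.976 rad/s and ζ = 0.4874/(2·0.976) = 0.250.

ζ ≈ 0.250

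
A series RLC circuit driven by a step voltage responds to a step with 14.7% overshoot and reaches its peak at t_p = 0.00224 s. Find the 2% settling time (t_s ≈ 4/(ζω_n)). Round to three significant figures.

From the overshoot, ζ = −ln(OS)/√(π²+ln²(OS)) = 0.521.
t_p = π/ω_d ⇒ ω_d = 1400 rad/s; then ω_n = ω_d/√(1−ζ²) = 1640 rad/s.
t_s ≈ 4/(ζω_n) = 4/(0.521·1640) = 0.00467 s.

t_s ≈ 0.00467 s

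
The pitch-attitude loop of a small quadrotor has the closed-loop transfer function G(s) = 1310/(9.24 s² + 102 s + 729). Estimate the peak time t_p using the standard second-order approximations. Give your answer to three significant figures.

t_p ≈ 0.451 s

Dividing through by 9.24: denominator becomes s² + 11.04 s + 78.90.
So ω_n = √78.90 = 8.88 rad/s and ζ = 11.04/(2·8.88) = 0.621.
ω_d = ω_n√(1−ζ²) = 6.96 rad/s. t_p = π/ω_d = 0.451 s.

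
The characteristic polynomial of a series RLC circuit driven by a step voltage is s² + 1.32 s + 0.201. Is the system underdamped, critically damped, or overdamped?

a² − 4b = 0.94 > 0 (two distinct real roots); the system is overdamped.

overdamped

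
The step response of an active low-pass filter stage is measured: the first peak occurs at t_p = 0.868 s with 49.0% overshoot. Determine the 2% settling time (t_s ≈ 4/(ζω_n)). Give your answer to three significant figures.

The overshoot fixes ζ = −ln(OS)/√(π²+ln²(OS)) = 0.221.
t_p = π/ω_d ⇒ ω_d = 3.62 rad/s; then ω_n = ω_d/√(1−ζ²) = 3.71 rad/s.
t_s ≈ 4/(ζω_n) = 4/(0.221·3.71) = 4.87 s.

t_s ≈ 4.87 s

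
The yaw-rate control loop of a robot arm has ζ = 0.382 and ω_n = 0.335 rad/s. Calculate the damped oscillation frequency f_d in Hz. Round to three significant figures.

ω_d = ω_n√(1−ζ²) = 0.335·√0.854 = 0.310 rad/s.
f_d = ω_d/(2π) = 0.0493 Hz.

f_d ≈ 0.0493 Hz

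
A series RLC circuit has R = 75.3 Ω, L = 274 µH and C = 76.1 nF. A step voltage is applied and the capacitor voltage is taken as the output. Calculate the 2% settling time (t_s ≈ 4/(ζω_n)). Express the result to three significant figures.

For a series RLC circuit (capacitor voltage as output), ω_n = 1/√(LC) = 1/√(274 µH · 76.1 nF) = 219000 rad/s.
ζ = (R/2)·√(C/L) = (75.3/2)·√(76.1 nF/274 µH) = 0.627.
t_s ≈ 4/(ζω_n) = 0.0000291 s.

t_s ≈ 0.0000291 s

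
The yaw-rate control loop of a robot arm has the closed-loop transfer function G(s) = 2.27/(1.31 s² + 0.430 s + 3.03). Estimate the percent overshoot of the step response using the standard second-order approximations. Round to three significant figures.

Dividing through by 1.31: denominator becomes s² + 0.3282 s + 2.313.
So ω_n = √2.313 = 1.52 rad/s and ζ = 0.3282/(2·1.52) = 0.108.
%OS = 100 e^{−πζ/√(1−ζ²)} with ζ = 0.108 gives 71.1%.

%OS ≈ 71.1%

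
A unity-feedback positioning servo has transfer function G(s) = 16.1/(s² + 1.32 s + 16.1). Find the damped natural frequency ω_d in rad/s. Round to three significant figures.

ω_d ≈ 3.96 rad/s

Comparing the denominator to s² + 2ζω_n s + ω_n²: ω_n = √16.1 = 4.01 rad/s, and 2ζω_n = 1.32 so ζ = 1.32/(2·4.01) = 0.164.
The damped frequency ω_d = ω_n√(1−ζ²) = 3.96 rad/s.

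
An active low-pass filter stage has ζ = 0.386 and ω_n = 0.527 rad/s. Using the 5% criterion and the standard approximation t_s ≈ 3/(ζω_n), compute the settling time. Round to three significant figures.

t_s ≈ 14.7 s

t_s ≈ 3/(ζω_n) = 3/(0.386 × 0.527) = 14.7 s.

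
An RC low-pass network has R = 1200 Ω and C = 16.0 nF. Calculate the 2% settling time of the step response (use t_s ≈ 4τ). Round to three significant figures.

τ = RC = 1200 × 16.0 nF = 0.0000192 s.
t_s ≈ 4τ = 0.0000768 s.

t_s ≈ 0.0000768 s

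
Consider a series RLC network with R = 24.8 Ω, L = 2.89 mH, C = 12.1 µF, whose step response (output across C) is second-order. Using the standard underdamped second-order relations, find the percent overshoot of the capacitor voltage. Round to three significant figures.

For a series RLC circuit (capacitor voltage as output), ω_n = 1/√(LC) = 1/√(2.89 mH · 12.1 µF) = 5350 rad/s.
ζ = (R/2)·√(C/L) = (24.8/2)·√(12.1 µF/2.89 mH) = 0.802.
%OS = 100 e^{−πζ/√(1−ζ²)} with ζ = 0.802 gives 1.47%.

%OS ≈ 1.47%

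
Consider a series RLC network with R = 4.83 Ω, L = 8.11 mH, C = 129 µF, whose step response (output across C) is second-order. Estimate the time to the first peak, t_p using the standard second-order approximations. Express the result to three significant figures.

t_p ≈ 0.00337 s

For a series RLC circuit (capacitor voltage as output), ω_n = 1/√(LC) = 1/√(8.11 mH · 129 µF) = 978 rad/s.
ζ = (R/2)·√(C/L) = (4.83/2)·√(129 µF/8.11 mH) = 0.305.
The damped frequency ω_d = ω_n√(1−ζ²) = 931 rad/s. t_p = π/ω_d = 0.00337 s.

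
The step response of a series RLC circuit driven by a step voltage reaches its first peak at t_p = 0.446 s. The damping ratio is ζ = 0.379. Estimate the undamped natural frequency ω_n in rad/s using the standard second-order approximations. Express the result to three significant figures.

ω_n ≈ 7.61 rad/s

Peak time t_p = π/ω_d, so ω_d = π/t_p = π/0.446 = 7.04 rad/s.
ω_n = ω_d/√(1−ζ²) = 7.04/√0.856 = 7.61 rad/s.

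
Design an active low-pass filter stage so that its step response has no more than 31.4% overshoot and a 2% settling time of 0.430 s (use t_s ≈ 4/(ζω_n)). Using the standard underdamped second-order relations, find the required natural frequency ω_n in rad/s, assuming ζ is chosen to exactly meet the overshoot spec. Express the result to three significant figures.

ω_n ≈ 26.9 rad/s

From %OS = 100·exp(−πζ/√(1−ζ²)), invert to get ζ = −ln(OS)/√(π² + ln²(OS)) with OS = 0.314.
−ln 0.314 = 1.158, so ζ = 1.158/√(π² + 1.342) = 0.346.
Then ω_n = 4/(ζ t_s) = 4/(0.346 × 0.430) = 26.9 rad/s.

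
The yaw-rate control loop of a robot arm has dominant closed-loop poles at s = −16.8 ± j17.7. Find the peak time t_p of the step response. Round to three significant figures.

t_p ≈ 0.177 s

t_p = π/ω_d with ω_d = 17.7 (the imaginary part), so t_p = 0.177 s.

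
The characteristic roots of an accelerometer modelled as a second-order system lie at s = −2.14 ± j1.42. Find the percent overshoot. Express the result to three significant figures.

With σ = 2.14, ω_d = 1.42: ω_n = √(σ²+ω_d²) = 2.57 rad/s, ζ = σ/ω_n = 0.833.
%OS = 100 e^{−πζ/√(1−ζ²)} with ζ = 0.833 gives 0.879%.

%OS ≈ 0.879%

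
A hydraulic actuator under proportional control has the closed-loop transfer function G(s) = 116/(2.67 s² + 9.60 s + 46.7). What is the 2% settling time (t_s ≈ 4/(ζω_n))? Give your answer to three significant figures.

t_s ≈ 2.23 s

Dividing through by 2.67: denominator becomes s² + 3.596 s + 17.49.
So ω_n = √17.49 = 4.18 rad/s and ζ = 3.596/(2·4.18) = 0.430.
t_s ≈ 4/(ζω_n) = 2.23 s.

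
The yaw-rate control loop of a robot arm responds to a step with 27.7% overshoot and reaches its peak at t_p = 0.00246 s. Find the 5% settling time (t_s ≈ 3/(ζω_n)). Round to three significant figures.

t_s ≈ 0.00575 s

ζ from %OS: ζ = |ln 0.277|/√(π²+ln²0.277) = 0.378.
t_p = π/ω_d ⇒ ω_d = 1280 rad/s; then ω_n = ω_d/√(1−ζ²) = 1380 rad/s.
t_s ≈ 3/(ζω_n) = 3/(0.378·1380) = 0.00575 s.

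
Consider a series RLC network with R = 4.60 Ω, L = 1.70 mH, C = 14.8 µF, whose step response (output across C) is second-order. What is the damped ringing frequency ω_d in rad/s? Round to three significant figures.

For a series RLC circuit (capacitor voltage as output), ω_n = 1/√(LC) = 1/√(1.70 mH · 14.8 µF) = 6300 rad/s.
ζ = (R/2)·√(C/L) = (4.60/2)·√(14.8 µF/1.70 mH) = 0.215.
The damped frequency ω_d = ω_n√(1−ζ²) = 6160 rad/s.

ω_d ≈ 6160 rad/s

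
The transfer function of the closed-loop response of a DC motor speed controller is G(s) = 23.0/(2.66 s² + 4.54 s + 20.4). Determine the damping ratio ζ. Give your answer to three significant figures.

Dividing through by 2.66: denominator becomes s² + 1.707 s + 7.669.
So ω_n = √7.669 = 2.77 rad/s and ζ = 1.707/(2·2.77) = 0.308.

ζ ≈ 0.308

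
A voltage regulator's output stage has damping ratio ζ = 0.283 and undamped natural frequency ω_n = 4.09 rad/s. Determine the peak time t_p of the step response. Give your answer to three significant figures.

The damped frequency is ω_d = ω_n√(1−ζ²) = 4.09·√(1−0.0801) = 3.92 rad/s.
Peak time t_p = π/ω_d = π/3.92 = 0.801 s.

t_p ≈ 0.801 s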